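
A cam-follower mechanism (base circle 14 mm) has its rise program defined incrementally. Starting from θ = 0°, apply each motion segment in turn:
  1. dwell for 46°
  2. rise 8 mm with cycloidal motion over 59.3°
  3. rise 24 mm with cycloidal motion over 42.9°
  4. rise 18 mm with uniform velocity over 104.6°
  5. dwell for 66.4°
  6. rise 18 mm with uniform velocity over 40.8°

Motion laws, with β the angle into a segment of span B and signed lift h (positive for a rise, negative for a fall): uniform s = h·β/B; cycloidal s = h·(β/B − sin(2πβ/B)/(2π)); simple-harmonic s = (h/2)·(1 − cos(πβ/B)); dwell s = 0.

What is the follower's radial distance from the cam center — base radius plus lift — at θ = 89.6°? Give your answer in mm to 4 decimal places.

seg 1 [0°–46°] dwell: s stays 0.0000
seg 2 [46°–105.3°] cycloidal, h=8: θ=89.6° here. β=43.6, B=59.3. 8·(0.7352 − sin(2π·0.7352)/(2π)) = 7.1497 → s = 7.1497
radial distance = base radius + s = 14 + 7.1497 = 21.1497

21.1497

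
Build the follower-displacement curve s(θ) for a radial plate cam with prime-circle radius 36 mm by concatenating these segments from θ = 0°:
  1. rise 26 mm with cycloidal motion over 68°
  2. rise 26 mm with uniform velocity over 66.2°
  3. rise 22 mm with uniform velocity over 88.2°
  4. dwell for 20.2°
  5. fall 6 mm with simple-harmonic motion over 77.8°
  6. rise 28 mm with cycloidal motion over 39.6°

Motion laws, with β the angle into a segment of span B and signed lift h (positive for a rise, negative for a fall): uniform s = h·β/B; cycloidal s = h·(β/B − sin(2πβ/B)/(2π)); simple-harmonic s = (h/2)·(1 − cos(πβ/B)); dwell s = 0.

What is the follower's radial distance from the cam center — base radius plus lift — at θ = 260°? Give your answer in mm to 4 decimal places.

seg 1 [0°–68°] cycloidal, h=26: full span → s += 26 → s = 26.0000
seg 2 [68°–134.2°] uniform, h=26: full span → s += 26 → s = 52.0000
seg 3 [134.2°–222.4°] uniform, h=22: full span → s += 22 → s = 74.0000
seg 4 [222.4°–242.6°] dwell: s stays 74.0000
seg 5 [242.6°–320.4°] simple-harmonic, h=-6: θ=260° here. β=17.4, B=77.8. -6/2·(1 − cos(π·0.2237)) = -0.7105 → s = 73.2895
radial distance = base radius + s = 36 + 73.2895 = 109.2895

109.2895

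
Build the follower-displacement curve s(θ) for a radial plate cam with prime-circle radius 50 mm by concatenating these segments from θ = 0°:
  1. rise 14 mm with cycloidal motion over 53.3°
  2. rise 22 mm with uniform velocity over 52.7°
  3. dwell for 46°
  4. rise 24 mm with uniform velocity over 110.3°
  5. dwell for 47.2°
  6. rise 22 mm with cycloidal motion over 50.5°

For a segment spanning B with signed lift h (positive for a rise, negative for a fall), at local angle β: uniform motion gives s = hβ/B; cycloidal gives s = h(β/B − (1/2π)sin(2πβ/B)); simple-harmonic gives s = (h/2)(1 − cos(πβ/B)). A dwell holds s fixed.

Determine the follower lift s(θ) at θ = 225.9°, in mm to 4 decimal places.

seg 1 [0°–53.3°] cycloidal, h=14: full span → s += 14 → s = 14.0000
seg 2 [53.3°–106°] uniform, h=22: full span → s += 22 → s = 36.0000
seg 3 [106°–152°] dwell: s stays 36.0000
seg 4 [152°–262.3°] uniform, h=24: θ=225.9° here. β=73.9, B=110.3. 24·73.9/110.3 = 16.0798 → s = 52.0798

52.0798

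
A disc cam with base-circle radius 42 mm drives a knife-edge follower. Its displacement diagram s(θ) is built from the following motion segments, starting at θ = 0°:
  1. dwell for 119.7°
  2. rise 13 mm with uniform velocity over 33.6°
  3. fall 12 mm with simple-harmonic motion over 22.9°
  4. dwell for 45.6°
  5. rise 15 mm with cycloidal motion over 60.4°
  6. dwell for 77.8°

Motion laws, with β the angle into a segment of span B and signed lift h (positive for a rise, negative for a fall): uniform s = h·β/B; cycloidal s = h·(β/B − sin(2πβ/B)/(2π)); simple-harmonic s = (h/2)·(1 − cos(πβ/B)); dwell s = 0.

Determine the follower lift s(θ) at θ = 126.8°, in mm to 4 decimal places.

seg 1 [0°–119.7°] dwell: s stays 0.0000
seg 2 [119.7°–153.3°] uniform, h=13: θ=126.8° here. β=7.1, B=33.6. 13·7.1/33.6 = 2.7470 → s = 2.7470

2.7470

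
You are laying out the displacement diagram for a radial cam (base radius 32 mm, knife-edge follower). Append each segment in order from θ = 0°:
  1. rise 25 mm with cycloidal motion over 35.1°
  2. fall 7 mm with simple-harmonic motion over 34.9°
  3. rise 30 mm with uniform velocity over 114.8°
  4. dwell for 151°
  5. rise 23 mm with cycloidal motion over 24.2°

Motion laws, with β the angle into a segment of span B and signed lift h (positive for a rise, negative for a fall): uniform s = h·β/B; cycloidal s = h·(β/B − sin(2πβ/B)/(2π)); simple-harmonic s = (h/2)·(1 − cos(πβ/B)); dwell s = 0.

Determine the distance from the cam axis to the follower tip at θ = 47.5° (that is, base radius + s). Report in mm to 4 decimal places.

seg 1 [0°–35.1°] cycloidal, h=25: full span → s += 25 → s = 25.0000
seg 2 [35.1°–70°] simple-harmonic, h=-7: θ=47.5° here. β=12.4, B=34.9. -7/2·(1 − cos(π·0.3553)) = -1.9632 → s = 23.0368
radial distance = base radius + s = 32 + 23.0368 = 55.0368

55.0368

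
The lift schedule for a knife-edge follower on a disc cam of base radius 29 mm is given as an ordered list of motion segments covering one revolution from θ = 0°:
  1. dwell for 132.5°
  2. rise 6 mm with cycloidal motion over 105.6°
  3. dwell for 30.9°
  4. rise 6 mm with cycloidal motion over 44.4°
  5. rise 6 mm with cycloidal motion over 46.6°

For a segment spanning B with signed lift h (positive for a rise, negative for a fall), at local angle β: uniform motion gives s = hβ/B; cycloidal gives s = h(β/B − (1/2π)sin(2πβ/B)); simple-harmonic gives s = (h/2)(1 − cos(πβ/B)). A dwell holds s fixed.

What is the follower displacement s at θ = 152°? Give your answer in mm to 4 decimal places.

seg 1 [0°–132.5°] dwell: s stays 0.0000
seg 2 [132.5°–238.1°] cycloidal, h=6: θ=152° here. β=19.5, B=105.6. 6·(0.1847 − sin(2π·0.1847)/(2π)) = 0.2324 → s = 0.2324

0.2324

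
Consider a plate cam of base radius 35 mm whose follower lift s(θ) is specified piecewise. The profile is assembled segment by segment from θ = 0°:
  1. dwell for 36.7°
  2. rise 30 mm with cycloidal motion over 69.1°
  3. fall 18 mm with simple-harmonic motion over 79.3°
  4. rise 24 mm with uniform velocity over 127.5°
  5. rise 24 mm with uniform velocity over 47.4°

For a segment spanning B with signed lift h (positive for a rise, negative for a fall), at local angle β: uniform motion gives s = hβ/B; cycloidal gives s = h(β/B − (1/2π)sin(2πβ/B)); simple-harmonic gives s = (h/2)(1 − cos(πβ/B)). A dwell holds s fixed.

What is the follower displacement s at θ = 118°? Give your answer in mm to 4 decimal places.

seg 1 [0°–36.7°] dwell: s stays 0.0000
seg 2 [36.7°–105.8°] cycloidal, h=30: full span → s += 30 → s = 30.0000
seg 3 [105.8°–185.1°] simple-harmonic, h=-18: θ=118° here. β=12.2, B=79.3. -18/2·(1 − cos(π·0.1538)) = -1.0309 → s = 28.9691

28.9691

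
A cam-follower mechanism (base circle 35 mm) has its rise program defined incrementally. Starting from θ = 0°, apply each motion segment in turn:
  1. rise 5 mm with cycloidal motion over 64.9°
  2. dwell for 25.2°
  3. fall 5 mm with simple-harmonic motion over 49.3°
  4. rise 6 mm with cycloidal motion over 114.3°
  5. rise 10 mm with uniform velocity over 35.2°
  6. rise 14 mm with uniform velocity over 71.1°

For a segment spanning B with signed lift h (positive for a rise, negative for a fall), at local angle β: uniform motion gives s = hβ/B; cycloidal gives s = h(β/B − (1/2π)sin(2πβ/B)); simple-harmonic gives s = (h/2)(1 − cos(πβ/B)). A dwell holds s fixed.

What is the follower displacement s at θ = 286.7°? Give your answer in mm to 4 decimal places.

seg 1 [0°–64.9°] cycloidal, h=5: full span → s += 5 → s = 5.0000
seg 2 [64.9°–90.1°] dwell: s stays 5.0000
seg 3 [90.1°–139.4°] simple-harmonic, h=-5: full span → s += -5 → s = 0.0000
seg 4 [139.4°–253.7°] cycloidal, h=6: full span → s += 6 → s = 6.0000
seg 5 [253.7°–288.9°] uniform, h=10: θ=286.7° here. β=33, B=35.2. 10·33/35.2 = 9.3750 → s = 15.3750

15.3750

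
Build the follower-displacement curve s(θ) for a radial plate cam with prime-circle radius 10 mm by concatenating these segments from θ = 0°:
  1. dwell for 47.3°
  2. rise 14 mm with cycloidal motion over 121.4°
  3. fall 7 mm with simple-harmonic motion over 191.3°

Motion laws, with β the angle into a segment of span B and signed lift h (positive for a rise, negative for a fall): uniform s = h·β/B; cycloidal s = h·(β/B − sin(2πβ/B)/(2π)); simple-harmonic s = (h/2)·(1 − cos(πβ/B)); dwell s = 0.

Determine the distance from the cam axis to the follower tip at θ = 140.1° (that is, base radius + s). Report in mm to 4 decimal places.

seg 1 [0°–47.3°] dwell: s stays 0.0000
seg 2 [47.3°–168.7°] cycloidal, h=14: θ=140.1° here. β=92.8, B=121.4. 14·(0.7644 − sin(2π·0.7644)/(2π)) = 12.9208 → s = 12.9208
radial distance = base radius + s = 10 + 12.9208 = 22.9208

22.9208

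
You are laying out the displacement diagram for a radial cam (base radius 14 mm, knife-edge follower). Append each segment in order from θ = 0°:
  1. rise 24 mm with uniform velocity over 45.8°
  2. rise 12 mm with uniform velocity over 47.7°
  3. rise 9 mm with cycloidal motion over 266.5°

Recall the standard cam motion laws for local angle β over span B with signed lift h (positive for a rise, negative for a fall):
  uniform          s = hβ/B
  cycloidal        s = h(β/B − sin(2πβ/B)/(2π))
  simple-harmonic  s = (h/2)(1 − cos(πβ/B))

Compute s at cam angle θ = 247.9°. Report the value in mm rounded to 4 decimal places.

seg 1 [0°–45.8°] uniform, h=24: full span → s += 24 → s = 24.0000
seg 2 [45.8°–93.5°] uniform, h=12: full span → s += 12 → s = 36.0000
seg 3 [93.5°–360°] cycloidal, h=9: θ=247.9° here. β=154.4, B=266.5. 9·(0.5794 − sin(2π·0.5794)/(2π)) = 5.8993 → s = 41.8993

41.8993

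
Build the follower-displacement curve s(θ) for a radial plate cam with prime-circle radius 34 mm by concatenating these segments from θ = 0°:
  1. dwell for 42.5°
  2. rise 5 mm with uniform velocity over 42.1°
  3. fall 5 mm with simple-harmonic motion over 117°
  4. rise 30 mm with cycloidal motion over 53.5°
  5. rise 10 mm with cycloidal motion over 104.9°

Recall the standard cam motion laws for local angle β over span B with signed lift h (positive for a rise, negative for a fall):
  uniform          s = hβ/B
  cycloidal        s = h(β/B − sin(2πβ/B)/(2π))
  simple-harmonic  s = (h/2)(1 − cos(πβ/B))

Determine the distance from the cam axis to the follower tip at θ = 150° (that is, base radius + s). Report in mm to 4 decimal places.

seg 1 [0°–42.5°] dwell: s stays 0.0000
seg 2 [42.5°–84.6°] uniform, h=5: full span → s += 5 → s = 5.0000
seg 3 [84.6°–201.6°] simple-harmonic, h=-5: θ=150° here. β=65.4, B=117. -5/2·(1 − cos(π·0.5590)) = -2.9605 → s = 2.0395
radial distance = base radius + s = 34 + 2.0395 = 36.0395

36.0395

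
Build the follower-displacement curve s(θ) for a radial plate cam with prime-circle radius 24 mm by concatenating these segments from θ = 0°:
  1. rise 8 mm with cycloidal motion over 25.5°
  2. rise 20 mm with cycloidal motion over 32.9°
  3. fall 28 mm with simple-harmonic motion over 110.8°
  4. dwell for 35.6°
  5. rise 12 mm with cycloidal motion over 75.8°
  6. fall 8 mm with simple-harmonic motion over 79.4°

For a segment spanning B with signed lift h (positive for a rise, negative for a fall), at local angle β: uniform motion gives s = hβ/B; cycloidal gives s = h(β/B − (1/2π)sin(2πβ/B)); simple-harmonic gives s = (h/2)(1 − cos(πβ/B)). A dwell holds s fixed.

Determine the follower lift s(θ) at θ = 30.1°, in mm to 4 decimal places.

seg 1 [0°–25.5°] cycloidal, h=8: full span → s += 8 → s = 8.0000
seg 2 [25.5°–58.4°] cycloidal, h=20: θ=30.1° here. β=4.6, B=32.9. 20·(0.1398 − sin(2π·0.1398)/(2π)) = 0.3461 → s = 8.3461

8.3461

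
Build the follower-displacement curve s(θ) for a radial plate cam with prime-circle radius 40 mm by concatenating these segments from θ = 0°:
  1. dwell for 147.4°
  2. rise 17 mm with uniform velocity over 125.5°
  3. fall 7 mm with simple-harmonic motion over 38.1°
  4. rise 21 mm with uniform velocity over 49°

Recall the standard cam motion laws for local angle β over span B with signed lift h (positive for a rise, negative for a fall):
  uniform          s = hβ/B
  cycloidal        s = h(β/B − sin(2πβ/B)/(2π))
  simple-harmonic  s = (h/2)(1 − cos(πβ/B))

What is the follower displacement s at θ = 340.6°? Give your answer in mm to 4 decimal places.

seg 1 [0°–147.4°] dwell: s stays 0.0000
seg 2 [147.4°–272.9°] uniform, h=17: full span → s += 17 → s = 17.0000
seg 3 [272.9°–311°] simple-harmonic, h=-7: full span → s += -7 → s = 10.0000
seg 4 [311°–360°] uniform, h=21: θ=340.6° here. β=29.6, B=49. 21·29.6/49 = 12.6857 → s = 22.6857

22.6857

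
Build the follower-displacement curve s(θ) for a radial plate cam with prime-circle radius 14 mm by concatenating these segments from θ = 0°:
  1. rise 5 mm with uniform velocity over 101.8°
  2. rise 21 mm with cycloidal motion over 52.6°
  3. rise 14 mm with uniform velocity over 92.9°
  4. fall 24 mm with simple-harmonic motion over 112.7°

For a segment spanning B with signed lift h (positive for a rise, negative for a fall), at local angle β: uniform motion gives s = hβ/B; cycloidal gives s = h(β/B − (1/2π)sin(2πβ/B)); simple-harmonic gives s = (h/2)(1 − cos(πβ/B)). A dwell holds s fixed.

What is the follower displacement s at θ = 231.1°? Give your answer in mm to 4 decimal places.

seg 1 [0°–101.8°] uniform, h=5: full span → s += 5 → s = 5.0000
seg 2 [101.8°–154.4°] cycloidal, h=21: full span → s += 21 → s = 26.0000
seg 3 [154.4°–247.3°] uniform, h=14: θ=231.1° here. β=76.7, B=92.9. 14·76.7/92.9 = 11.5587 → s = 37.5587

37.5587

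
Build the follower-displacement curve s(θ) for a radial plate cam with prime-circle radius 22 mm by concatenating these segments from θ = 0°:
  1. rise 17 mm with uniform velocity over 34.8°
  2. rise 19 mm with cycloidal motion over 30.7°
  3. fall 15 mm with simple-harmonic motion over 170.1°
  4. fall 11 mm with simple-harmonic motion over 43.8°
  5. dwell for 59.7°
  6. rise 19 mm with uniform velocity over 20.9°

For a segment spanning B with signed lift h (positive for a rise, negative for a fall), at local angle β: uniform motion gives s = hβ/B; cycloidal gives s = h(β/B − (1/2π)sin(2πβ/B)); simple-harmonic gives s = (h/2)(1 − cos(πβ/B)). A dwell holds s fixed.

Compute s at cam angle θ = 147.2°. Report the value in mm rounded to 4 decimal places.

seg 1 [0°–34.8°] uniform, h=17: full span → s += 17 → s = 17.0000
seg 2 [34.8°–65.5°] cycloidal, h=19: full span → s += 19 → s = 36.0000
seg 3 [65.5°–235.6°] simple-harmonic, h=-15: θ=147.2° here. β=81.7, B=170.1. -15/2·(1 − cos(π·0.4803)) = -7.0363 → s = 28.9637

28.9637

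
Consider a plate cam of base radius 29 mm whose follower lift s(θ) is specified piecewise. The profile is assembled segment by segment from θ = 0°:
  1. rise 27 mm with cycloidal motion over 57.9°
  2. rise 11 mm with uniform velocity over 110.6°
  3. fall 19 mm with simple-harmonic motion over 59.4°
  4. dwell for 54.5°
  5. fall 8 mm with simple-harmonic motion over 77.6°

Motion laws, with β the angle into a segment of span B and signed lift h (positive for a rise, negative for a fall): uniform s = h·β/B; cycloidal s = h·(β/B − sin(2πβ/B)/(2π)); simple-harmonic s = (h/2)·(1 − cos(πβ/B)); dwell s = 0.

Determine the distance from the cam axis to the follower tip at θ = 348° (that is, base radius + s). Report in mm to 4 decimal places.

seg 1 [0°–57.9°] cycloidal, h=27: full span → s += 27 → s = 27.0000
seg 2 [57.9°–168.5°] uniform, h=11: full span → s += 11 → s = 38.0000
seg 3 [168.5°–227.9°] simple-harmonic, h=-19: full span → s += -19 → s = 19.0000
seg 4 [227.9°–282.4°] dwell: s stays 19.0000
seg 5 [282.4°–360°] simple-harmonic, h=-8: θ=348° here. β=65.6, B=77.6. -8/2·(1 − cos(π·0.8454)) = -7.5372 → s = 11.4628
radial distance = base radius + s = 29 + 11.4628 = 40.4628

40.4628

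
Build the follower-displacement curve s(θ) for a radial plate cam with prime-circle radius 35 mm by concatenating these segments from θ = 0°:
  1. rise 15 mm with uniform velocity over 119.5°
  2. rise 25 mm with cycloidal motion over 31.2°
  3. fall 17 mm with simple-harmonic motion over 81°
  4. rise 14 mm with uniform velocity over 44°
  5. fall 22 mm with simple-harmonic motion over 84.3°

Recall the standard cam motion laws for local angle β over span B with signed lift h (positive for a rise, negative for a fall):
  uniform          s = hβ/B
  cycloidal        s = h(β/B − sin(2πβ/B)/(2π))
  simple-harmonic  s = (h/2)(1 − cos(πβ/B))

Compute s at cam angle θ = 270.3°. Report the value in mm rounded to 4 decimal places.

seg 1 [0°–119.5°] uniform, h=15: full span → s += 15 → s = 15.0000
seg 2 [119.5°–150.7°] cycloidal, h=25: full span → s += 25 → s = 40.0000
seg 3 [150.7°–231.7°] simple-harmonic, h=-17: full span → s += -17 → s = 23.0000
seg 4 [231.7°–275.7°] uniform, h=14: θ=270.3° here. β=38.6, B=44. 14·38.6/44 = 12.2818 → s = 35.2818

35.2818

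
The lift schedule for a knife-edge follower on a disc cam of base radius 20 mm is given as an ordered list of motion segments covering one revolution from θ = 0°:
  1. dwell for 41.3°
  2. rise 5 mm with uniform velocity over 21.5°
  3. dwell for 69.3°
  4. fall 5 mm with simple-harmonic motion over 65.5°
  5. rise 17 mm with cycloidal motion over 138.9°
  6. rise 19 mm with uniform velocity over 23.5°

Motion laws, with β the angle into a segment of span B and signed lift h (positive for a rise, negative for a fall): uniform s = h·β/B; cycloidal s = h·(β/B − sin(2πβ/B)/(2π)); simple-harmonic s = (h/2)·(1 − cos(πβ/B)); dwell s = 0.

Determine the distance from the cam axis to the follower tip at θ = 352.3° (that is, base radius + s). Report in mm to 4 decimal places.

seg 1 [0°–41.3°] dwell: s stays 0.0000
seg 2 [41.3°–62.8°] uniform, h=5: full span → s += 5 → s = 5.0000
seg 3 [62.8°–132.1°] dwell: s stays 5.0000
seg 4 [132.1°–197.6°] simple-harmonic, h=-5: full span → s += -5 → s = 0.0000
seg 5 [197.6°–336.5°] cycloidal, h=17: full span → s += 17 → s = 17.0000
seg 6 [336.5°–360°] uniform, h=19: θ=352.3° here. β=15.8, B=23.5. 19·15.8/23.5 = 12.7745 → s = 29.7745
radial distance = base radius + s = 20 + 29.7745 = 49.7745

49.7745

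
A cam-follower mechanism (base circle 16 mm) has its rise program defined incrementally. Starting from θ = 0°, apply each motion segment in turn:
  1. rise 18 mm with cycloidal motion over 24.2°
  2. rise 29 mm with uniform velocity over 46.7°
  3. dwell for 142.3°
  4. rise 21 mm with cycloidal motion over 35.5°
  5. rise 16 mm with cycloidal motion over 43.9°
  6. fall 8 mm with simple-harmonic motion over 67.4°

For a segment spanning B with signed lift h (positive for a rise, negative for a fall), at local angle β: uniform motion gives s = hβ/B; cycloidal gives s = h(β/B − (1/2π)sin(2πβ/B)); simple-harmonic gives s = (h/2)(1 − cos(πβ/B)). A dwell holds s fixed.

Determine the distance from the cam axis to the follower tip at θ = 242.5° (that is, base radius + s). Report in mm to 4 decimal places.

seg 1 [0°–24.2°] cycloidal, h=18: full span → s += 18 → s = 18.0000
seg 2 [24.2°–70.9°] uniform, h=29: full span → s += 29 → s = 47.0000
seg 3 [70.9°–213.2°] dwell: s stays 47.0000
seg 4 [213.2°–248.7°] cycloidal, h=21: θ=242.5° here. β=29.3, B=35.5. 21·(0.8254 − sin(2π·0.8254)/(2π)) = 20.3070 → s = 67.3070
radial distance = base radius + s = 16 + 67.3070 = 83.3070

83.3070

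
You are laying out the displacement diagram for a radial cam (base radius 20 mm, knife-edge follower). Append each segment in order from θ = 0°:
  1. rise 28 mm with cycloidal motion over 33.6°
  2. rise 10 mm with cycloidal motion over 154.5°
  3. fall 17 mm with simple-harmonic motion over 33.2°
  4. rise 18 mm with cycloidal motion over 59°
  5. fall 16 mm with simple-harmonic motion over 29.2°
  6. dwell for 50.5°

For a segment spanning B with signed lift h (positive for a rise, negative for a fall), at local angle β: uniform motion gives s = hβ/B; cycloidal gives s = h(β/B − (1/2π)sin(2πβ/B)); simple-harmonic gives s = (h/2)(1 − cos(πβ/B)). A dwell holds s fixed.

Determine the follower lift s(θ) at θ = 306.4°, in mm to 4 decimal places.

seg 1 [0°–33.6°] cycloidal, h=28: full span → s += 28 → s = 28.0000
seg 2 [33.6°–188.1°] cycloidal, h=10: full span → s += 10 → s = 38.0000
seg 3 [188.1°–221.3°] simple-harmonic, h=-17: full span → s += -17 → s = 21.0000
seg 4 [221.3°–280.3°] cycloidal, h=18: full span → s += 18 → s = 39.0000
seg 5 [280.3°–309.5°] simple-harmonic, h=-16: θ=306.4° here. β=26.1, B=29.2. -16/2·(1 − cos(π·0.8938)) = -15.5592 → s = 23.4408

23.4408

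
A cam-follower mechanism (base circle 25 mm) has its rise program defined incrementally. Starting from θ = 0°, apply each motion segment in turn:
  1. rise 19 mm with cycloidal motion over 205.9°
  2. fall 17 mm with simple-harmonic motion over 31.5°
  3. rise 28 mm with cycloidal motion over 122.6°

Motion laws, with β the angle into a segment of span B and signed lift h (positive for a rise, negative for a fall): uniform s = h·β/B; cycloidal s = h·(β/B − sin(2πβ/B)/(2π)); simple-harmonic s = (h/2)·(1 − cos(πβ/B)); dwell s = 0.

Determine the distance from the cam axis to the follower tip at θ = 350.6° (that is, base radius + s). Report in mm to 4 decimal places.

seg 1 [0°–205.9°] cycloidal, h=19: full span → s += 19 → s = 19.0000
seg 2 [205.9°–237.4°] simple-harmonic, h=-17: full span → s += -17 → s = 2.0000
seg 3 [237.4°–360°] cycloidal, h=28: θ=350.6° here. β=113.2, B=122.6. 28·(0.9233 − sin(2π·0.9233)/(2π)) = 27.9179 → s = 29.9179
radial distance = base radius + s = 25 + 29.9179 = 54.9179

54.9179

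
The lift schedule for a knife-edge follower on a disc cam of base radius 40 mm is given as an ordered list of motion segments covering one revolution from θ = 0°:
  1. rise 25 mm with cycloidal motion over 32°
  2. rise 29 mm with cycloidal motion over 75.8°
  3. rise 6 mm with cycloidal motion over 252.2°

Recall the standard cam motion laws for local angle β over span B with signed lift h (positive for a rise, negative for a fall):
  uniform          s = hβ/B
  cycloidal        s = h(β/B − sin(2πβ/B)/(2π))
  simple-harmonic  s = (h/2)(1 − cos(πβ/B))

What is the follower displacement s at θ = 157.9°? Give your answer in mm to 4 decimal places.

seg 1 [0°–32°] cycloidal, h=25: full span → s += 25 → s = 25.0000
seg 2 [32°–107.8°] cycloidal, h=29: full span → s += 29 → s = 54.0000
seg 3 [107.8°–360°] cycloidal, h=6: θ=157.9° here. β=50.1, B=252.2. 6·(0.1987 − sin(2π·0.1987)/(2π)) = 0.2863 → s = 54.2863

54.2863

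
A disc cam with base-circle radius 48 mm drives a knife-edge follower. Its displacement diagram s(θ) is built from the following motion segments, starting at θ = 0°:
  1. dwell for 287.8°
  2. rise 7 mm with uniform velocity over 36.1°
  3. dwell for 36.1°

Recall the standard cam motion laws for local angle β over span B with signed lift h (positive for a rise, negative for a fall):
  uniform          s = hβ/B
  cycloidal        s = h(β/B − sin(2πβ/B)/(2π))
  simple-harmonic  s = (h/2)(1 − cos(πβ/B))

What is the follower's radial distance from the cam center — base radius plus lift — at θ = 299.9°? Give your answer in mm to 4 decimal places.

seg 1 [0°–287.8°] dwell: s stays 0.0000
seg 2 [287.8°–323.9°] uniform, h=7: θ=299.9° here. β=12.1, B=36.1. 7·12.1/36.1 = 2.3463 → s = 2.3463
radial distance = base radius + s = 48 + 2.3463 = 50.3463

50.3463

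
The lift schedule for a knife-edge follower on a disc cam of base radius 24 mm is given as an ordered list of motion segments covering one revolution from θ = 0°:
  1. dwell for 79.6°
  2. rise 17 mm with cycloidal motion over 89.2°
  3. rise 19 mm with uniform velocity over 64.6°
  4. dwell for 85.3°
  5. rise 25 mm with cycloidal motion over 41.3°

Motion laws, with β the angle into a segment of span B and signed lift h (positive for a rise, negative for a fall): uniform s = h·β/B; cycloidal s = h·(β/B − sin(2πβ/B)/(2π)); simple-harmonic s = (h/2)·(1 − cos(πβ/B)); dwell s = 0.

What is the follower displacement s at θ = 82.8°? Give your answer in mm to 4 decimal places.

seg 1 [0°–79.6°] dwell: s stays 0.0000
seg 2 [79.6°–168.8°] cycloidal, h=17: θ=82.8° here. β=3.2, B=89.2. 17·(0.0359 − sin(2π·0.0359)/(2π)) = 0.0052 → s = 0.0052

0.0052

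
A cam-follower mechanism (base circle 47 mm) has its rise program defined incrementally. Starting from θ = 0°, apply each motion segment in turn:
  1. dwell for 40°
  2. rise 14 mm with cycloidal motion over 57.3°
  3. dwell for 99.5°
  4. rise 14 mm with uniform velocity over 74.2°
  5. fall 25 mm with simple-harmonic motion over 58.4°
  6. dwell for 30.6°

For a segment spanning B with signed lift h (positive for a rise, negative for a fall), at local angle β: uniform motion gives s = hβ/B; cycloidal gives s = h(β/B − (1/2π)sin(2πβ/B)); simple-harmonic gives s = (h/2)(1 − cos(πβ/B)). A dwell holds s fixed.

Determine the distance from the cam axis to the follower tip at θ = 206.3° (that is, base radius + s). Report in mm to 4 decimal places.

seg 1 [0°–40°] dwell: s stays 0.0000
seg 2 [40°–97.3°] cycloidal, h=14: full span → s += 14 → s = 14.0000
seg 3 [97.3°–196.8°] dwell: s stays 14.0000
seg 4 [196.8°–271°] uniform, h=14: θ=206.3° here. β=9.5, B=74.2. 14·9.5/74.2 = 1.7925 → s = 15.7925
radial distance = base radius + s = 47 + 15.7925 = 62.7925

62.7925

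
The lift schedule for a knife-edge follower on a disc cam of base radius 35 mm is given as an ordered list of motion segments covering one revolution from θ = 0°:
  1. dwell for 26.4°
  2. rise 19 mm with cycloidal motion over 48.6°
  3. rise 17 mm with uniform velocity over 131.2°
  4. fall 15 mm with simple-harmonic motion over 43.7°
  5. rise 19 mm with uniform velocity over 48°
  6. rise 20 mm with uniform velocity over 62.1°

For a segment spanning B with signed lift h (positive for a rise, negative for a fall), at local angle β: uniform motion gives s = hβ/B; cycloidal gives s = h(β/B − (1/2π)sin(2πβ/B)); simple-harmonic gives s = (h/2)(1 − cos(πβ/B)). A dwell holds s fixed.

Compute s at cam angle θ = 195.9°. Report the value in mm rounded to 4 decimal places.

seg 1 [0°–26.4°] dwell: s stays 0.0000
seg 2 [26.4°–75°] cycloidal, h=19: full span → s += 19 → s = 19.0000
seg 3 [75°–206.2°] uniform, h=17: θ=195.9° here. β=120.9, B=131.2. 17·120.9/131.2 = 15.6654 → s = 34.6654

34.6654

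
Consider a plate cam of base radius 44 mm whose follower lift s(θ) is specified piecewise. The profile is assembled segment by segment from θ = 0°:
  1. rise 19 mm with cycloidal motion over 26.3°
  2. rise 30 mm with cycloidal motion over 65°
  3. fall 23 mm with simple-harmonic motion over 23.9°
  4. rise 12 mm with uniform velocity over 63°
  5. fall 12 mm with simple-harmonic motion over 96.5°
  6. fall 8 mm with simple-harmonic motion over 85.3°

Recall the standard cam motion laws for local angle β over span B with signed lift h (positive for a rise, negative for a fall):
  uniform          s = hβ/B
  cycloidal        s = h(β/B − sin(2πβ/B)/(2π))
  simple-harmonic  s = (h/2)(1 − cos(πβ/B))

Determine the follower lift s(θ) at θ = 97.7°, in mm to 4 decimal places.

seg 1 [0°–26.3°] cycloidal, h=19: full span → s += 19 → s = 19.0000
seg 2 [26.3°–91.3°] cycloidal, h=30: full span → s += 30 → s = 49.0000
seg 3 [91.3°–115.2°] simple-harmonic, h=-23: θ=97.7° here. β=6.4, B=23.9. -23/2·(1 − cos(π·0.2678)) = -3.8350 → s = 45.1650

45.1650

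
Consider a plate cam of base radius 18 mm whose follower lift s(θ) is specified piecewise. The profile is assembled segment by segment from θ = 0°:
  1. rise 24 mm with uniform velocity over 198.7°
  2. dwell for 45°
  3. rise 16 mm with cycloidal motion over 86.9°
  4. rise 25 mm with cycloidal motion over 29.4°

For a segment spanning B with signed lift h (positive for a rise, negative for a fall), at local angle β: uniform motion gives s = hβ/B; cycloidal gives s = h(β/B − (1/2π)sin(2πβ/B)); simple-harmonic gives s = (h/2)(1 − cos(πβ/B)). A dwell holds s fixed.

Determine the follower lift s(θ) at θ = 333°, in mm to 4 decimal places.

seg 1 [0°–198.7°] uniform, h=24: full span → s += 24 → s = 24.0000
seg 2 [198.7°–243.7°] dwell: s stays 24.0000
seg 3 [243.7°–330.6°] cycloidal, h=16: full span → s += 16 → s = 40.0000
seg 4 [330.6°–360°] cycloidal, h=25: θ=333° here. β=2.4, B=29.4. 25·(0.0816 − sin(2π·0.0816)/(2π)) = 0.0883 → s = 40.0883

40.0883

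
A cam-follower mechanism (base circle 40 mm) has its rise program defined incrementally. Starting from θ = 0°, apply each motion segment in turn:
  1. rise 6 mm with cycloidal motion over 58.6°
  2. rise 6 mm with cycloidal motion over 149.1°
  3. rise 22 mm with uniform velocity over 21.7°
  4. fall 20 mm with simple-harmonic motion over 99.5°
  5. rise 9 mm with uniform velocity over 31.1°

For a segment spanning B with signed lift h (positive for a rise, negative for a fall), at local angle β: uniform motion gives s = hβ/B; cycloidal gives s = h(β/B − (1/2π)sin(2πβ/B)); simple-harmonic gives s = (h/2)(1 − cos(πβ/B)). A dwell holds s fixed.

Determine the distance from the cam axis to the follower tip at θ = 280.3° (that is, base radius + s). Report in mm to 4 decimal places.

seg 1 [0°–58.6°] cycloidal, h=6: full span → s += 6 → s = 6.0000
seg 2 [58.6°–207.7°] cycloidal, h=6: full span → s += 6 → s = 12.0000
seg 3 [207.7°–229.4°] uniform, h=22: full span → s += 22 → s = 34.0000
seg 4 [229.4°–328.9°] simple-harmonic, h=-20: θ=280.3° here. β=50.9, B=99.5. -20/2·(1 − cos(π·0.5116)) = -10.3630 → s = 23.6370
radial distance = base radius + s = 40 + 23.6370 = 63.6370

63.6370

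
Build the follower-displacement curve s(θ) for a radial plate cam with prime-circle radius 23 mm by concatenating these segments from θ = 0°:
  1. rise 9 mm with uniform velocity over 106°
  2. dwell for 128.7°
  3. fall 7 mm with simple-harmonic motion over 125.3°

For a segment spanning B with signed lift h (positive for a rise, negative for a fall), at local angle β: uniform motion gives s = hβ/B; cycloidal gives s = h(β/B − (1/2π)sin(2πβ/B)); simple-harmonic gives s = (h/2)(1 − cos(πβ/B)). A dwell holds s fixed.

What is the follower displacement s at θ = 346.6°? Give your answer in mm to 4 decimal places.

seg 1 [0°–106°] uniform, h=9: full span → s += 9 → s = 9.0000
seg 2 [106°–234.7°] dwell: s stays 9.0000
seg 3 [234.7°–360°] simple-harmonic, h=-7: θ=346.6° here. β=111.9, B=125.3. -7/2·(1 − cos(π·0.8931)) = -6.8043 → s = 2.1957

2.1957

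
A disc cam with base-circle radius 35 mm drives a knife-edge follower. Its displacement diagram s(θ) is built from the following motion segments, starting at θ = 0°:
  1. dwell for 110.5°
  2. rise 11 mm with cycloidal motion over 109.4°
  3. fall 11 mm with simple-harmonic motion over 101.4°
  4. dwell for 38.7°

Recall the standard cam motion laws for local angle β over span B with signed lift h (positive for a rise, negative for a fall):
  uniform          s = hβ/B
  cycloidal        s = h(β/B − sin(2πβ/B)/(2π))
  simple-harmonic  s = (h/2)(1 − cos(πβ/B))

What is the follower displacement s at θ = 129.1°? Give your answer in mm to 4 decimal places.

seg 1 [0°–110.5°] dwell: s stays 0.0000
seg 2 [110.5°–219.9°] cycloidal, h=11: θ=129.1° here. β=18.6, B=109.4. 11·(0.1700 − sin(2π·0.1700)/(2π)) = 0.3360 → s = 0.3360

0.3360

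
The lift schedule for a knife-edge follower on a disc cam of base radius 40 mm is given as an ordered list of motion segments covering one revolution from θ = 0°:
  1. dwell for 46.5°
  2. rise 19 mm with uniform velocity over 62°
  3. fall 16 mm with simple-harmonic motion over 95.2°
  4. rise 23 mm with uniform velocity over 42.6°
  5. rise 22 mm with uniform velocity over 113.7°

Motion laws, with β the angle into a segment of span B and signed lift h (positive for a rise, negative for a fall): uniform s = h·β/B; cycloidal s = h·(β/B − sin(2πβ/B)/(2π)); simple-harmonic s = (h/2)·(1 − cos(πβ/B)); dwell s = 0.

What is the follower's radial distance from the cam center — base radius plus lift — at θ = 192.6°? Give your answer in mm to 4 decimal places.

seg 1 [0°–46.5°] dwell: s stays 0.0000
seg 2 [46.5°–108.5°] uniform, h=19: full span → s += 19 → s = 19.0000
seg 3 [108.5°–203.7°] simple-harmonic, h=-16: θ=192.6° here. β=84.1, B=95.2. -16/2·(1 − cos(π·0.8834)) = -15.4693 → s = 3.5307
radial distance = base radius + s = 40 + 3.5307 = 43.5307

43.5307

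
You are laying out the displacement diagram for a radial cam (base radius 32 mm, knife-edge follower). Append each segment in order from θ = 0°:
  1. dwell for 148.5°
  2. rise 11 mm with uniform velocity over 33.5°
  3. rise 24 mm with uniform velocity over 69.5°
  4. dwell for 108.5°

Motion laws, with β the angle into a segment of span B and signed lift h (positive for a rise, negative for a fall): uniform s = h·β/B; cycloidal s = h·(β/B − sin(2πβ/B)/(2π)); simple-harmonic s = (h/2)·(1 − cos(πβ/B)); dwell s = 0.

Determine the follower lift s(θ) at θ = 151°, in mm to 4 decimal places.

seg 1 [0°–148.5°] dwell: s stays 0.0000
seg 2 [148.5°–182°] uniform, h=11: θ=151° here. β=2.5, B=33.5. 11·2.5/33.5 = 0.8209 → s = 0.8209

0.8209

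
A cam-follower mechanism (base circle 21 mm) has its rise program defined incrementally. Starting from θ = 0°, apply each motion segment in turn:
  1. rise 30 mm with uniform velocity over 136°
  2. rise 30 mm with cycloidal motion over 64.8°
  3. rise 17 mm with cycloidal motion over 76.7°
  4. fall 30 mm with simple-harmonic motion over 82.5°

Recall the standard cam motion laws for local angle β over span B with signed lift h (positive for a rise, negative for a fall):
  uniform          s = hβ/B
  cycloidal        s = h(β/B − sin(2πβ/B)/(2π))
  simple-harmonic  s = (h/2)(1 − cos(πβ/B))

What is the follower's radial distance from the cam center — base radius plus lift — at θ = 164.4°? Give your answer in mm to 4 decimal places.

seg 1 [0°–136°] uniform, h=30: full span → s += 30 → s = 30.0000
seg 2 [136°–200.8°] cycloidal, h=30: θ=164.4° here. β=28.4, B=64.8. 30·(0.4383 − sin(2π·0.4383)/(2π)) = 11.3424 → s = 41.3424
radial distance = base radius + s = 21 + 41.3424 = 62.3424

62.3424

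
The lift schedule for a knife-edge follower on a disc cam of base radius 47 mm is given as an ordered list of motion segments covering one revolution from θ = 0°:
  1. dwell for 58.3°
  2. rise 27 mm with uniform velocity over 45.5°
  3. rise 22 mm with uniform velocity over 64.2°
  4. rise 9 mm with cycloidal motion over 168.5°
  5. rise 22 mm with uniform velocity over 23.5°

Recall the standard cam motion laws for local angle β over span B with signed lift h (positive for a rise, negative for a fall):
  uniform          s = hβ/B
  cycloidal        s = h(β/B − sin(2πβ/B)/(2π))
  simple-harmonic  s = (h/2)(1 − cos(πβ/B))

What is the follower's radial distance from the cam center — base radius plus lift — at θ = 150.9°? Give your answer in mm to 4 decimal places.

seg 1 [0°–58.3°] dwell: s stays 0.0000
seg 2 [58.3°–103.8°] uniform, h=27: full span → s += 27 → s = 27.0000
seg 3 [103.8°–168°] uniform, h=22: θ=150.9° here. β=47.1, B=64.2. 22·47.1/64.2 = 16.1402 → s = 43.1402
radial distance = base radius + s = 47 + 43.1402 = 90.1402

90.1402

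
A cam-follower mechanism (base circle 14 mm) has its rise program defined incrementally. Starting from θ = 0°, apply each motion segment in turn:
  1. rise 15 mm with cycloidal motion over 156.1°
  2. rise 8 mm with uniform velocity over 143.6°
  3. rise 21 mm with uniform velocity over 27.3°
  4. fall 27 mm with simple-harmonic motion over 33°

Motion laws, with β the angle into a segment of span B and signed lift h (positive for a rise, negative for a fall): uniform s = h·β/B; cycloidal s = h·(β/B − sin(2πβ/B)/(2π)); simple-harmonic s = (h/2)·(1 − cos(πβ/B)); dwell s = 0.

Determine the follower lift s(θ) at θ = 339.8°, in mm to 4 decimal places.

seg 1 [0°–156.1°] cycloidal, h=15: full span → s += 15 → s = 15.0000
seg 2 [156.1°–299.7°] uniform, h=8: full span → s += 8 → s = 23.0000
seg 3 [299.7°–327°] uniform, h=21: full span → s += 21 → s = 44.0000
seg 4 [327°–360°] simple-harmonic, h=-27: θ=339.8° here. β=12.8, B=33. -27/2·(1 − cos(π·0.3879)) = -8.8425 → s = 35.1575

35.1575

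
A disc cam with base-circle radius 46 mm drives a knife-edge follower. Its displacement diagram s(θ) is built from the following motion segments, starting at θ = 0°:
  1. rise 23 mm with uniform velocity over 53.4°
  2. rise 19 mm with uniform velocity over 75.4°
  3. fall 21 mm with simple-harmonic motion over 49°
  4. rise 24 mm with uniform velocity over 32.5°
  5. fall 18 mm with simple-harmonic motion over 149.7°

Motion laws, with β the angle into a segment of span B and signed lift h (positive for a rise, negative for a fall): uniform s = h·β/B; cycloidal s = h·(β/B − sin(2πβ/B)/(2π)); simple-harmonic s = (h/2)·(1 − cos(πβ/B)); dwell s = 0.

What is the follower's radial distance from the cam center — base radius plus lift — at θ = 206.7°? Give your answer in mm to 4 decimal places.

seg 1 [0°–53.4°] uniform, h=23: full span → s += 23 → s = 23.0000
seg 2 [53.4°–128.8°] uniform, h=19: full span → s += 19 → s = 42.0000
seg 3 [128.8°–177.8°] simple-harmonic, h=-21: full span → s += -21 → s = 21.0000
seg 4 [177.8°–210.3°] uniform, h=24: θ=206.7° here. β=28.9, B=32.5. 24·28.9/32.5 = 21.3415 → s = 42.3415
radial distance = base radius + s = 46 + 42.3415 = 88.3415

88.3415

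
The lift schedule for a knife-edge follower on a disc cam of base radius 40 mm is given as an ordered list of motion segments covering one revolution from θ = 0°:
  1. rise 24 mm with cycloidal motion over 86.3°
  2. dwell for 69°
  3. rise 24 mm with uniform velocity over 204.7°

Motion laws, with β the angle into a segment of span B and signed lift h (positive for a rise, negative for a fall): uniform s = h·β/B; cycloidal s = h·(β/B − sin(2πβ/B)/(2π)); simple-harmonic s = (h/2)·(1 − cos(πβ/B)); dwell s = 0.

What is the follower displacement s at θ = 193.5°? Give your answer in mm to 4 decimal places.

seg 1 [0°–86.3°] cycloidal, h=24: full span → s += 24 → s = 24.0000
seg 2 [86.3°–155.3°] dwell: s stays 24.0000
seg 3 [155.3°–360°] uniform, h=24: θ=193.5° here. β=38.2, B=204.7. 24·38.2/204.7 = 4.4787 → s = 28.4787

28.4787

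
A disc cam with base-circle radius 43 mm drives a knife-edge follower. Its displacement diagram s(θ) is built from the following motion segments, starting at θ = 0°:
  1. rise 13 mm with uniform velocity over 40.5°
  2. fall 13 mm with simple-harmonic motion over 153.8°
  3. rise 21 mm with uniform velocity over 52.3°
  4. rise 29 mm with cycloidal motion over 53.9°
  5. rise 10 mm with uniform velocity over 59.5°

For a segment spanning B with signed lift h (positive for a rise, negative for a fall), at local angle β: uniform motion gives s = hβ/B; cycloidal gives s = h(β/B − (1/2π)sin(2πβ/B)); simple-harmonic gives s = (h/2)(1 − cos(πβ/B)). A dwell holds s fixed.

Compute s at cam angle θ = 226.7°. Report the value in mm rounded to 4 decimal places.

seg 1 [0°–40.5°] uniform, h=13: full span → s += 13 → s = 13.0000
seg 2 [40.5°–194.3°] simple-harmonic, h=-13: full span → s += -13 → s = 0.0000
seg 3 [194.3°–246.6°] uniform, h=21: θ=226.7° here. β=32.4, B=52.3. 21·32.4/52.3 = 13.0096 → s = 13.0096

13.0096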